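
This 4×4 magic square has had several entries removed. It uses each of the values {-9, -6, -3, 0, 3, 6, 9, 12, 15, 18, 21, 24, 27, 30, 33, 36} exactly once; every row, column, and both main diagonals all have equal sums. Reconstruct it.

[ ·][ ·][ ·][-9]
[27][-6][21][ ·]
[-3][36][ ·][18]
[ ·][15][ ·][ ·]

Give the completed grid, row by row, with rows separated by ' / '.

The 16 entries sum to 216, so each line sums to 216/4 = 54.
Using row 2: 27 + (-6) + 21 + ? → (2,4) = 54 − 42 = 12.
Using row 3: -3 + 36 + 18 + ? → (3,3) = 54 − 51 = 3.
From column 2, 54 − (-6 + 36 + 15) gives (1,2) = 9.
Using column 4: -9 + 12 + 18 + ? → (4,4) = 54 − 21 = 33.
Main diagonal needs 54; the known cells sum to 30, so (1,1) = 24.
Anti-diagonal: -9 + 21 + 36 + ? = 54, so (4,1) = 6.
The remaining cell in row 1 is (1,3) = 54 − 24 = 30.
Row 4: 6 + 15 + 33 + ? = 54, so (4,3) = 0.

24 9 30 -9 / 27 -6 21 12 / -3 36 3 18 / 6 15 0 33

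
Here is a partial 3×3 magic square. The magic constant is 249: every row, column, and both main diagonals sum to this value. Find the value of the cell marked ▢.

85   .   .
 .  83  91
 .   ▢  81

79

Row 2 must total 249; the given cells sum to 174, so (2,1) = 75.
Column 1 needs 249; the known cells sum to 160, so (3,1) = 89.
Using column 3: 91 + 81 + ? → (1,3) = 249 − 172 = 77.
The remaining cell in row 1 is (1,2) = 249 − 162 = 87.
Row 3: 89 + 81 + ? = 249, so (3,2) = 79.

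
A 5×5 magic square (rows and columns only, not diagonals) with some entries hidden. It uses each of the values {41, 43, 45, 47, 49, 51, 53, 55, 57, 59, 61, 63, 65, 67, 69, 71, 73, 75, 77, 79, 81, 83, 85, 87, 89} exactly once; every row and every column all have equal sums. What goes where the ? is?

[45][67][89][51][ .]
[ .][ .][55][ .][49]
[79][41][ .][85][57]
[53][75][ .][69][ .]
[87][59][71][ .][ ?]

The 25 entries sum to 1625, so each line sums to 1625/5 = 325.
From row 1, 325 − (45 + 67 + 89 + 51) gives (1,5) = 73.
Row 3: 79 + 41 + 85 + 57 + ? = 325, so (3,3) = 63.
Column 1 needs 325; the known cells sum to 264, so (2,1) = 61.
The remaining cell in column 2 is (2,2) = 325 − 242 = 83.
Using column 3: 89 + 55 + 63 + 71 + ? → (4,3) = 325 − 278 = 47.
The remaining cell in row 2 is (2,4) = 325 − 248 = 77.
Row 4 needs 325; the known cells sum to 244, so (4,5) = 81.
Column 4 needs 325; the known cells sum to 282, so (5,4) = 43.
From column 5, 325 − (73 + 49 + 57 + 81) gives (5,5) = 65.

65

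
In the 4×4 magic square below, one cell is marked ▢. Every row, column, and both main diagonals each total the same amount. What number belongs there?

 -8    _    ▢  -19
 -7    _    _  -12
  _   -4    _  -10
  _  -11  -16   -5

Column 4 is complete and sums to -46; that is the magic constant.
The remaining cell in row 4 is (4,1) = -46 − (-32) = -14.
From column 1, -46 − (-8 + (-7) + (-14)) gives (3,1) = -17.
The remaining cell in anti-diagonal is (2,3) = -46 − (-37) = -9.
Row 2: -7 + (-9) + (-12) + ? = -46, so (2,2) = -18.
Using row 3: -17 + (-4) + (-10) + ? → (3,3) = -46 − (-31) = -15.
Column 2 needs -46; the known cells sum to -33, so (1,2) = -13.
Using column 3: -9 + (-15) + (-16) + ? → (1,3) = -46 − (-40) = -6.

-6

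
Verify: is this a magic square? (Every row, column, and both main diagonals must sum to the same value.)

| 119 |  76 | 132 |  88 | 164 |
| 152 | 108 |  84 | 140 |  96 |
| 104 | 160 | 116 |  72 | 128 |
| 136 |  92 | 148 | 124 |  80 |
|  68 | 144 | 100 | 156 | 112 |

No — main diagonal sums to 579 but row 2 sums to 580.

Row 1: 119 + 76 + 132 + 88 + 164 = 579.
Row 2: 152 + 108 + 84 + 140 + 96 = 580.
Row 3: 104 + 160 + 116 + 72 + 128 = 580.
Row 4: 136 + 92 + 148 + 124 + 80 = 580.
Row 5: 68 + 144 + 100 + 156 + 112 = 580.
Column 1: 119 + 152 + 104 + 136 + 68 = 579.
Column 2: 76 + 108 + 160 + 92 + 144 = 580.
Column 3: 132 + 84 + 116 + 148 + 100 = 580.
Column 4: 88 + 140 + 72 + 124 + 156 = 580.
Column 5: 164 + 96 + 128 + 80 + 112 = 580.
Main diagonal: 119 + 108 + 116 + 124 + 112 = 579.
Anti-diagonal: 164 + 140 + 116 + 92 + 68 = 580.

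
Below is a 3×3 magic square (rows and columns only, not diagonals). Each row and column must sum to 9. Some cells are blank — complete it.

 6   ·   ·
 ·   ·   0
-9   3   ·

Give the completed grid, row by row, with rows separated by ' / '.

6 9 -6 / 12 -3 0 / -9 3 15

Row 3 needs 9; the known cells sum to -6, so (3,3) = 15.
Column 1 needs 9; the known cells sum to -3, so (2,1) = 12.
Column 3: 0 + 15 + ? = 9, so (1,3) = -6.
Row 1 needs 9; the known cells sum to 0, so (1,2) = 9.
Using row 2: 12 + 0 + ? → (2,2) = 9 − 12 = -3.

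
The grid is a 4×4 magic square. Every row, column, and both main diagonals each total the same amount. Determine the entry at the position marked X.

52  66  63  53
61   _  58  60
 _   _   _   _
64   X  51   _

Row 1 is complete and sums to 234; that is the magic constant.
Row 2: 61 + 58 + 60 + ? = 234, so (2,2) = 55.
From column 1, 234 − (52 + 61 + 64) gives (3,1) = 57.
Column 3 needs 234; the known cells sum to 172, so (3,3) = 62.
The remaining cell in main diagonal is (4,4) = 234 − 169 = 65.
Anti-diagonal: 53 + 58 + 64 + ? = 234, so (3,2) = 59.
Row 3 needs 234; the known cells sum to 178, so (3,4) = 56.
From row 4, 234 − (64 + 51 + 65) gives (4,2) = 54.

54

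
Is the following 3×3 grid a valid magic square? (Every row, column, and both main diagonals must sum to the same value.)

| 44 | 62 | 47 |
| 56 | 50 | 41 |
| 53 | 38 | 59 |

No — anti-diagonal sums to 150 but main diagonal sums to 153.

Row 1: 44 + 62 + 47 = 153.
Row 2: 56 + 50 + 41 = 147.
Row 3: 53 + 38 + 59 = 150.
Column 1: 44 + 56 + 53 = 153.
Column 2: 62 + 50 + 38 = 150.
Column 3: 47 + 41 + 59 = 147.
Main diagonal: 44 + 50 + 59 = 153.
Anti-diagonal: 47 + 50 + 53 = 150.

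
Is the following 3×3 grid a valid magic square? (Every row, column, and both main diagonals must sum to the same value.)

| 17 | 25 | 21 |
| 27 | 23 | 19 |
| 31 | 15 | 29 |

Row 1: 17 + 25 + 21 = 63.
Row 2: 27 + 23 + 19 = 69.
Row 3: 31 + 15 + 29 = 75.
Column 1: 17 + 27 + 31 = 75.
Column 2: 25 + 23 + 15 = 63.
Column 3: 21 + 19 + 29 = 69.
Main diagonal: 17 + 23 + 29 = 69.
Anti-diagonal: 21 + 23 + 31 = 75.

No — main diagonal sums to 69 but anti-diagonal sums to 75.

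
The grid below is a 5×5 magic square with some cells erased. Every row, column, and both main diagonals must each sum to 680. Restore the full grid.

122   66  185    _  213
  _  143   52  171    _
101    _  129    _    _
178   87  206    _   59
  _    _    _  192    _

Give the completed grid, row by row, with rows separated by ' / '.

Row 1 must total 680; the given cells sum to 586, so (1,4) = 94.
Using row 4: 178 + 87 + 206 + 59 + ? → (4,4) = 680 − 530 = 150.
The remaining cell in column 3 is (5,3) = 680 − 572 = 108.
Column 4 needs 680; the known cells sum to 607, so (3,4) = 73.
From main diagonal, 680 − (122 + 143 + 129 + 150) gives (5,5) = 136.
Anti-diagonal needs 680; the known cells sum to 600, so (5,1) = 80.
Row 5 needs 680; the known cells sum to 516, so (5,2) = 164.
Column 1 needs 680; the known cells sum to 481, so (2,1) = 199.
Using column 2: 66 + 143 + 87 + 164 + ? → (3,2) = 680 − 460 = 220.
Row 2 must total 680; the given cells sum to 565, so (2,5) = 115.
Row 3 must total 680; the given cells sum to 523, so (3,5) = 157.

122 66 185 94 213 / 199 143 52 171 115 / 101 220 129 73 157 / 178 87 206 150 59 / 80 164 108 192 136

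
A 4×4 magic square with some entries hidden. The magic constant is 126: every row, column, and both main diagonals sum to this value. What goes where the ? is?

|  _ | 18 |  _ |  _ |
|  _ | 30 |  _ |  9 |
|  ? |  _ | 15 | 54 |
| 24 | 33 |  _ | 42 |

12

Row 4 needs 126; the known cells sum to 99, so (4,3) = 27.
Column 2: 18 + 30 + 33 + ? = 126, so (3,2) = 45.
Column 4 needs 126; the known cells sum to 105, so (1,4) = 21.
The remaining cell in main diagonal is (1,1) = 126 − 87 = 39.
Anti-diagonal must total 126; the given cells sum to 90, so (2,3) = 36.
From row 1, 126 − (39 + 18 + 21) gives (1,3) = 48.
Row 2: 30 + 36 + 9 + ? = 126, so (2,1) = 51.
Using row 3: 45 + 15 + 54 + ? → (3,1) = 126 − 114 = 12.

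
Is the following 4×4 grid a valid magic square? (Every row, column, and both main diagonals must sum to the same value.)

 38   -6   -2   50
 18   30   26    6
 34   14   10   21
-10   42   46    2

Row 1: 38 + (-6) + (-2) + 50 = 80.
Row 2: 18 + 30 + 26 + 6 = 80.
Row 3: 34 + 14 + 10 + 21 = 79.
Row 4: -10 + 42 + 46 + 2 = 80.
Column 1: 38 + 18 + 34 + (-10) = 80.
Column 2: -6 + 30 + 14 + 42 = 80.
Column 3: -2 + 26 + 10 + 46 = 80.
Column 4: 50 + 6 + 21 + 2 = 79.
Main diagonal: 38 + 30 + 10 + 2 = 80.
Anti-diagonal: 50 + 26 + 14 + (-10) = 80.

No — row 3 sums to 79 but anti-diagonal sums to 80.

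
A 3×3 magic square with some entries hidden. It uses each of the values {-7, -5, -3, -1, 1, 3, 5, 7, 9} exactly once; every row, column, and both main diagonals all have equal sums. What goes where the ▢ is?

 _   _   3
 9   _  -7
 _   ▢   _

The 9 entries sum to 9, so each line sums to 9/3 = 3.
Row 2 must total 3; the given cells sum to 2, so (2,2) = 1.
Column 3: 3 + (-7) + ? = 3, so (3,3) = 7.
Using main diagonal: 1 + 7 + ? → (1,1) = 3 − 8 = -5.
Anti-diagonal: 3 + 1 + ? = 3, so (3,1) = -1.
Row 1 must total 3; the given cells sum to -2, so (1,2) = 5.
The remaining cell in row 3 is (3,2) = 3 − 6 = -3.

-3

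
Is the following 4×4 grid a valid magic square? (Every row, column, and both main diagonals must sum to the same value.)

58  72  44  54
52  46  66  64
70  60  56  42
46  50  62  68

No — column 3 sums to 228 but anti-diagonal sums to 226.

Row 1: 58 + 72 + 44 + 54 = 228.
Row 2: 52 + 46 + 66 + 64 = 228.
Row 3: 70 + 60 + 56 + 42 = 228.
Row 4: 46 + 50 + 62 + 68 = 226.
Column 1: 58 + 52 + 70 + 46 = 226.
Column 2: 72 + 46 + 60 + 50 = 228.
Column 3: 44 + 66 + 56 + 62 = 228.
Column 4: 54 + 64 + 42 + 68 = 228.
Main diagonal: 58 + 46 + 56 + 68 = 228.
Anti-diagonal: 54 + 66 + 60 + 46 = 226.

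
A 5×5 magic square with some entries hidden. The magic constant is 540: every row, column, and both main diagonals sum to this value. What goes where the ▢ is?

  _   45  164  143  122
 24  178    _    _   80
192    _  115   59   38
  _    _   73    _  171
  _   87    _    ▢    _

The remaining cell in row 1 is (1,1) = 540 − 474 = 66.
The remaining cell in row 3 is (3,2) = 540 − 404 = 136.
Using column 2: 45 + 178 + 136 + 87 + ? → (4,2) = 540 − 446 = 94.
Column 5 needs 540; the known cells sum to 411, so (5,5) = 129.
Using main diagonal: 66 + 178 + 115 + 129 + ? → (4,4) = 540 − 488 = 52.
Row 4: 94 + 73 + 52 + 171 + ? = 540, so (4,1) = 150.
The remaining cell in column 1 is (5,1) = 540 − 432 = 108.
Anti-diagonal needs 540; the known cells sum to 439, so (2,4) = 101.
Row 2 needs 540; the known cells sum to 383, so (2,3) = 157.
From column 3, 540 − (164 + 157 + 115 + 73) gives (5,3) = 31.
From column 4, 540 − (143 + 101 + 59 + 52) gives (5,4) = 185.

185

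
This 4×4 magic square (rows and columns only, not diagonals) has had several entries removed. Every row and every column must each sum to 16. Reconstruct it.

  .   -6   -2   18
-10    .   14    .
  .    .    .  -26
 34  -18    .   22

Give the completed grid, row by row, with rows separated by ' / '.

6 -6 -2 18 / -10 10 14 2 / -14 30 26 -26 / 34 -18 -22 22

Using row 1: -6 + (-2) + 18 + ? → (1,1) = 16 − 10 = 6.
From row 4, 16 − (34 + (-18) + 22) gives (4,3) = -22.
Column 1 needs 16; the known cells sum to 30, so (3,1) = -14.
From column 3, 16 − (-2 + 14 + (-22)) gives (3,3) = 26.
Column 4 must total 16; the given cells sum to 14, so (2,4) = 2.
Row 2 needs 16; the known cells sum to 6, so (2,2) = 10.
Using row 3: -14 + 26 + (-26) + ? → (3,2) = 16 − (-14) = 30.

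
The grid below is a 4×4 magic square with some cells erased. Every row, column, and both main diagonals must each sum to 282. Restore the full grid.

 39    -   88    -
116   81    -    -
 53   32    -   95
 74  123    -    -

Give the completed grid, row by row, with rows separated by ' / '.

39 46 88 109 / 116 81 67 18 / 53 32 102 95 / 74 123 25 60

Row 3 needs 282; the known cells sum to 180, so (3,3) = 102.
From column 2, 282 − (81 + 32 + 123) gives (1,2) = 46.
The remaining cell in main diagonal is (4,4) = 282 − 222 = 60.
The remaining cell in row 1 is (1,4) = 282 − 173 = 109.
Row 4 must total 282; the given cells sum to 257, so (4,3) = 25.
From column 3, 282 − (88 + 102 + 25) gives (2,3) = 67.
Column 4 must total 282; the given cells sum to 264, so (2,4) = 18.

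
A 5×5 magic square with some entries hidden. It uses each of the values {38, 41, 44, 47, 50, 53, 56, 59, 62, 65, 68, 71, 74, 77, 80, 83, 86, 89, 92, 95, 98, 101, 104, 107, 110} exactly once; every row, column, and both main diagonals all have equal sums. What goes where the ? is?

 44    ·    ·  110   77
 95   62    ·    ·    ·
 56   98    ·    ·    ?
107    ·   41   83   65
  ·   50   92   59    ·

89

The 25 entries sum to 1850, so each line sums to 1850/5 = 370.
From row 4, 370 − (107 + 41 + 83 + 65) gives (4,2) = 74.
The remaining cell in column 1 is (5,1) = 370 − 302 = 68.
Column 2 needs 370; the known cells sum to 284, so (1,2) = 86.
From row 1, 370 − (44 + 86 + 110 + 77) gives (1,3) = 53.
The remaining cell in row 5 is (5,5) = 370 − 269 = 101.
Main diagonal: 44 + 62 + 83 + 101 + ? = 370, so (3,3) = 80.
Anti-diagonal needs 370; the known cells sum to 299, so (2,4) = 71.
From column 3, 370 − (53 + 80 + 41 + 92) gives (2,3) = 104.
Column 4 must total 370; the given cells sum to 323, so (3,4) = 47.
Row 2 needs 370; the known cells sum to 332, so (2,5) = 38.
From row 3, 370 − (56 + 98 + 80 + 47) gives (3,5) = 89.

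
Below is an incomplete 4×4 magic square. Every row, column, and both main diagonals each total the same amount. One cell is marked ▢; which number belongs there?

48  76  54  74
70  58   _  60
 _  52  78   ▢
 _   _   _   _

Row 1 is complete and sums to 252; that is the magic constant.
Row 2 must total 252; the given cells sum to 188, so (2,3) = 64.
Column 2 needs 252; the known cells sum to 186, so (4,2) = 66.
Column 3 needs 252; the known cells sum to 196, so (4,3) = 56.
The remaining cell in main diagonal is (4,4) = 252 − 184 = 68.
Anti-diagonal: 74 + 64 + 52 + ? = 252, so (4,1) = 62.
Column 1: 48 + 70 + 62 + ? = 252, so (3,1) = 72.
The remaining cell in column 4 is (3,4) = 252 − 202 = 50.

50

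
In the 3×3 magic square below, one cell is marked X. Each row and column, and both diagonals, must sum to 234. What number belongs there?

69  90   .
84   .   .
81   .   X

The remaining cell in row 1 is (1,3) = 234 − 159 = 75.
From anti-diagonal, 234 − (75 + 81) gives (2,2) = 78.
Row 2 must total 234; the given cells sum to 162, so (2,3) = 72.
The remaining cell in column 2 is (3,2) = 234 − 168 = 66.
Column 3: 75 + 72 + ? = 234, so (3,3) = 87.

87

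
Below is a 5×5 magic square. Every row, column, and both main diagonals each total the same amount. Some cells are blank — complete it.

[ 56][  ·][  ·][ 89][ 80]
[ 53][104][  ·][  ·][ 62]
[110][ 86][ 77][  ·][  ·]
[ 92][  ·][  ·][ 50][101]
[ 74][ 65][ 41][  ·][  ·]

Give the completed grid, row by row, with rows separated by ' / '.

56 47 113 89 80 / 53 104 95 71 62 / 110 86 77 68 44 / 92 83 59 50 101 / 74 65 41 107 98

Column 1 is already complete: 56 + 53 + 110 + 92 + 74 = 385, so that is the magic constant.
From main diagonal, 385 − (56 + 104 + 77 + 50) gives (5,5) = 98.
Row 5: 74 + 65 + 41 + 98 + ? = 385, so (5,4) = 107.
From column 5, 385 − (80 + 62 + 101 + 98) gives (3,5) = 44.
Row 3 needs 385; the known cells sum to 317, so (3,4) = 68.
The remaining cell in column 4 is (2,4) = 385 − 314 = 71.
Anti-diagonal needs 385; the known cells sum to 302, so (4,2) = 83.
Row 2 must total 385; the given cells sum to 290, so (2,3) = 95.
Row 4 must total 385; the given cells sum to 326, so (4,3) = 59.
Column 2: 104 + 86 + 83 + 65 + ? = 385, so (1,2) = 47.
Column 3: 95 + 77 + 59 + 41 + ? = 385, so (1,3) = 113.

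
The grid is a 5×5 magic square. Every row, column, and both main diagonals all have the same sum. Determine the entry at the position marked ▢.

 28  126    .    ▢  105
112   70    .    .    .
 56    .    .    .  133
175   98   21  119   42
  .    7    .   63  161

Row 4 is complete and sums to 455; that is the magic constant.
From column 1, 455 − (28 + 112 + 56 + 175) gives (5,1) = 84.
From column 2, 455 − (126 + 70 + 98 + 7) gives (3,2) = 154.
Column 5 must total 455; the given cells sum to 441, so (2,5) = 14.
Main diagonal needs 455; the known cells sum to 378, so (3,3) = 77.
Anti-diagonal must total 455; the given cells sum to 364, so (2,4) = 91.
Row 2: 112 + 70 + 91 + 14 + ? = 455, so (2,3) = 168.
From row 3, 455 − (56 + 154 + 77 + 133) gives (3,4) = 35.
Row 5: 84 + 7 + 63 + 161 + ? = 455, so (5,3) = 140.
Using column 3: 168 + 77 + 21 + 140 + ? → (1,3) = 455 − 406 = 49.
Using column 4: 91 + 35 + 119 + 63 + ? → (1,4) = 455 − 308 = 147.

147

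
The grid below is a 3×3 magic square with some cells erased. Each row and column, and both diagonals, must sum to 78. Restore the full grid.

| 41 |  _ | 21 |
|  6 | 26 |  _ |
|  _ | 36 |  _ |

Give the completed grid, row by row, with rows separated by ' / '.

From row 1, 78 − (41 + 21) gives (1,2) = 16.
Row 2 must total 78; the given cells sum to 32, so (2,3) = 46.
The remaining cell in column 1 is (3,1) = 78 − 47 = 31.
Column 3 must total 78; the given cells sum to 67, so (3,3) = 11.

41 16 21 / 6 26 46 / 31 36 11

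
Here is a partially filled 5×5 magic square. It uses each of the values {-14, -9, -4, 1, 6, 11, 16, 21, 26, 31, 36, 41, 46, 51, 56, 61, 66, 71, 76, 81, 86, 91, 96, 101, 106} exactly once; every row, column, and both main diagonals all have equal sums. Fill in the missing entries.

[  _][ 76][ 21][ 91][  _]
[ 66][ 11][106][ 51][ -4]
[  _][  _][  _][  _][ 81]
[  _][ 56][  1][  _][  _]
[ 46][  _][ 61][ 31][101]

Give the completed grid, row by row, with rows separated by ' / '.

The 25 entries sum to 1150, so each line sums to 1150/5 = 230.
The remaining cell in row 5 is (5,2) = 230 − 239 = -9.
Column 2 needs 230; the known cells sum to 134, so (3,2) = 96.
Column 3 must total 230; the given cells sum to 189, so (3,3) = 41.
From anti-diagonal, 230 − (51 + 41 + 56 + 46) gives (1,5) = 36.
Row 1 must total 230; the given cells sum to 224, so (1,1) = 6.
From column 5, 230 − (36 + (-4) + 81 + 101) gives (4,5) = 16.
Main diagonal must total 230; the given cells sum to 159, so (4,4) = 71.
The remaining cell in row 4 is (4,1) = 230 − 144 = 86.
The remaining cell in column 1 is (3,1) = 230 − 204 = 26.
From column 4, 230 − (91 + 51 + 71 + 31) gives (3,4) = -14.

6 76 21 91 36 / 66 11 106 51 -4 / 26 96 41 -14 81 / 86 56 1 71 16 / 46 -9 61 31 101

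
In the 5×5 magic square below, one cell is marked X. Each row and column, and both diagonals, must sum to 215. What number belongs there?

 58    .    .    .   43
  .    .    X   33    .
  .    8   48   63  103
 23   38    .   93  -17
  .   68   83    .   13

Row 3: 8 + 48 + 63 + 103 + ? = 215, so (3,1) = -7.
Row 4: 23 + 38 + 93 + (-17) + ? = 215, so (4,3) = 78.
Column 5 needs 215; the known cells sum to 142, so (2,5) = 73.
Main diagonal must total 215; the given cells sum to 212, so (2,2) = 3.
Anti-diagonal must total 215; the given cells sum to 162, so (5,1) = 53.
Using row 5: 53 + 68 + 83 + 13 + ? → (5,4) = 215 − 217 = -2.
Column 1 must total 215; the given cells sum to 127, so (2,1) = 88.
Using column 2: 3 + 8 + 38 + 68 + ? → (1,2) = 215 − 117 = 98.
Column 4: 33 + 63 + 93 + (-2) + ? = 215, so (1,4) = 28.
The remaining cell in row 1 is (1,3) = 215 − 227 = -12.
From row 2, 215 − (88 + 3 + 33 + 73) gives (2,3) = 18.

18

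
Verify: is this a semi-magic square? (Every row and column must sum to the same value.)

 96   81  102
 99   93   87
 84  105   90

Row 1: 96 + 81 + 102 = 279.
Row 2: 99 + 93 + 87 = 279.
Row 3: 84 + 105 + 90 = 279.
Column 1: 96 + 99 + 84 = 279.
Column 2: 81 + 93 + 105 = 279.
Column 3: 102 + 87 + 90 = 279.
All lines sum to 279.

Yes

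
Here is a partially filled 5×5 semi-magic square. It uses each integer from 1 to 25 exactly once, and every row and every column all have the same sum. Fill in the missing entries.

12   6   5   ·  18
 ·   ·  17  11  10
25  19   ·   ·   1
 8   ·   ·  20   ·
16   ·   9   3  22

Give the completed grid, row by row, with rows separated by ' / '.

12 6 5 24 18 / 4 23 17 11 10 / 25 19 13 7 1 / 8 2 21 20 14 / 16 15 9 3 22

The entries are 1 through 25, which sum to 325, so each line sums to 325/5 = 65.
Row 1 needs 65; the known cells sum to 41, so (1,4) = 24.
Row 5 must total 65; the given cells sum to 50, so (5,2) = 15.
Column 1: 12 + 25 + 8 + 16 + ? = 65, so (2,1) = 4.
Column 4: 24 + 11 + 20 + 3 + ? = 65, so (3,4) = 7.
Column 5: 18 + 10 + 1 + 22 + ? = 65, so (4,5) = 14.
The remaining cell in row 2 is (2,2) = 65 − 42 = 23.
Using row 3: 25 + 19 + 7 + 1 + ? → (3,3) = 65 − 52 = 13.
From column 2, 65 − (6 + 23 + 19 + 15) gives (4,2) = 2.
From column 3, 65 − (5 + 17 + 13 + 9) gives (4,3) = 21.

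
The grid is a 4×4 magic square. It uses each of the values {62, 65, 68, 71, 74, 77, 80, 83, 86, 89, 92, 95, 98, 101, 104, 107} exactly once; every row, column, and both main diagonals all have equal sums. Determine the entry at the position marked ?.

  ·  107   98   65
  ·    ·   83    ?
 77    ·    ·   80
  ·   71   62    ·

92

The 16 entries sum to 1352, so each line sums to 1352/4 = 338.
From row 1, 338 − (107 + 98 + 65) gives (1,1) = 68.
The remaining cell in column 3 is (3,3) = 338 − 243 = 95.
Row 3: 77 + 95 + 80 + ? = 338, so (3,2) = 86.
Using column 2: 107 + 86 + 71 + ? → (2,2) = 338 − 264 = 74.
The remaining cell in main diagonal is (4,4) = 338 − 237 = 101.
From anti-diagonal, 338 − (65 + 83 + 86) gives (4,1) = 104.
Column 1 needs 338; the known cells sum to 249, so (2,1) = 89.
Column 4 needs 338; the known cells sum to 246, so (2,4) = 92.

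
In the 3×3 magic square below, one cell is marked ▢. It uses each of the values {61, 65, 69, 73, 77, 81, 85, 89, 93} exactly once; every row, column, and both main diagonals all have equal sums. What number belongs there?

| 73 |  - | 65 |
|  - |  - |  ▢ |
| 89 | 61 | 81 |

The 9 entries sum to 693, so each line sums to 693/3 = 231.
Row 1 must total 231; the given cells sum to 138, so (1,2) = 93.
The remaining cell in column 1 is (2,1) = 231 − 162 = 69.
The remaining cell in column 2 is (2,2) = 231 − 154 = 77.
Column 3 must total 231; the given cells sum to 146, so (2,3) = 85.

85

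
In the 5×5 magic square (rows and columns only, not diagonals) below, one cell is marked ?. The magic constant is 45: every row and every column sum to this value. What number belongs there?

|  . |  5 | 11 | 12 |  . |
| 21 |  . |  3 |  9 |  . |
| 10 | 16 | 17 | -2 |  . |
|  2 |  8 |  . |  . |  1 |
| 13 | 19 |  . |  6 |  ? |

7

Row 3 must total 45; the given cells sum to 41, so (3,5) = 4.
The remaining cell in column 1 is (1,1) = 45 − 46 = -1.
From column 2, 45 − (5 + 16 + 8 + 19) gives (2,2) = -3.
The remaining cell in column 4 is (4,4) = 45 − 25 = 20.
The remaining cell in row 1 is (1,5) = 45 − 27 = 18.
The remaining cell in row 2 is (2,5) = 45 − 30 = 15.
Row 4 must total 45; the given cells sum to 31, so (4,3) = 14.
From column 3, 45 − (11 + 3 + 17 + 14) gives (5,3) = 0.
Using column 5: 18 + 15 + 4 + 1 + ? → (5,5) = 45 − 38 = 7.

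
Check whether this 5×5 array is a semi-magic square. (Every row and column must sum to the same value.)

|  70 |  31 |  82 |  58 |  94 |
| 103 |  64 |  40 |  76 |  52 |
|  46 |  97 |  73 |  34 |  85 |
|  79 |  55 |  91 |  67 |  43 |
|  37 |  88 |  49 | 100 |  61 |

Yes

Row 1: 70 + 31 + 82 + 58 + 94 = 335.
Row 2: 103 + 64 + 40 + 76 + 52 = 335.
Row 3: 46 + 97 + 73 + 34 + 85 = 335.
Row 4: 79 + 55 + 91 + 67 + 43 = 335.
Row 5: 37 + 88 + 49 + 100 + 61 = 335.
Column 1: 70 + 103 + 46 + 79 + 37 = 335.
Column 2: 31 + 64 + 97 + 55 + 88 = 335.
Column 3: 82 + 40 + 73 + 91 + 49 = 335.
Column 4: 58 + 76 + 34 + 67 + 100 = 335.
Column 5: 94 + 52 + 85 + 43 + 61 = 335.
All lines sum to 335.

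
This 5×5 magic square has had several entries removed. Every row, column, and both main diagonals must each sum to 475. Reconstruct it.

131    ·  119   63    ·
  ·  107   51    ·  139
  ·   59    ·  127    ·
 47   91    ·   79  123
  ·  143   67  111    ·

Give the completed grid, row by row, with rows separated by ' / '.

131 75 119 63 87 / 83 107 51 95 139 / 115 59 103 127 71 / 47 91 135 79 123 / 99 143 67 111 55

Row 4: 47 + 91 + 79 + 123 + ? = 475, so (4,3) = 135.
Column 2 must total 475; the given cells sum to 400, so (1,2) = 75.
The remaining cell in column 3 is (3,3) = 475 − 372 = 103.
From column 4, 475 − (63 + 127 + 79 + 111) gives (2,4) = 95.
Main diagonal needs 475; the known cells sum to 420, so (5,5) = 55.
From row 1, 475 − (131 + 75 + 119 + 63) gives (1,5) = 87.
Row 2 needs 475; the known cells sum to 392, so (2,1) = 83.
Row 5: 143 + 67 + 111 + 55 + ? = 475, so (5,1) = 99.
Using column 1: 131 + 83 + 47 + 99 + ? → (3,1) = 475 − 360 = 115.
Column 5 must total 475; the given cells sum to 404, so (3,5) = 71.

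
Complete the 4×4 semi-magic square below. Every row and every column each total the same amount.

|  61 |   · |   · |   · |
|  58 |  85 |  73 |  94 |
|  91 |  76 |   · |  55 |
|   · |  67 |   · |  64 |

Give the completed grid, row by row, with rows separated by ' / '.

Row 2 is already complete: 58 + 85 + 73 + 94 = 310, so that is the magic constant.
The remaining cell in row 3 is (3,3) = 310 − 222 = 88.
The remaining cell in column 1 is (4,1) = 310 − 210 = 100.
Using column 2: 85 + 76 + 67 + ? → (1,2) = 310 − 228 = 82.
Using column 4: 94 + 55 + 64 + ? → (1,4) = 310 − 213 = 97.
From row 1, 310 − (61 + 82 + 97) gives (1,3) = 70.
Using row 4: 100 + 67 + 64 + ? → (4,3) = 310 − 231 = 79.

61 82 70 97 / 58 85 73 94 / 91 76 88 55 / 100 67 79 64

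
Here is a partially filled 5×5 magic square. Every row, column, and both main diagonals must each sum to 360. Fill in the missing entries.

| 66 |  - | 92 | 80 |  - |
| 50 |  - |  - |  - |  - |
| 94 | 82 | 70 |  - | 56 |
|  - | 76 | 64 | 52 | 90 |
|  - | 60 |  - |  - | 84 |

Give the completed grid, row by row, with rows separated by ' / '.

Row 3 needs 360; the known cells sum to 302, so (3,4) = 58.
The remaining cell in row 4 is (4,1) = 360 − 282 = 78.
Column 1 must total 360; the given cells sum to 288, so (5,1) = 72.
Main diagonal needs 360; the known cells sum to 272, so (2,2) = 88.
The remaining cell in column 2 is (1,2) = 360 − 306 = 54.
Row 1 needs 360; the known cells sum to 292, so (1,5) = 68.
Column 5 needs 360; the known cells sum to 298, so (2,5) = 62.
From anti-diagonal, 360 − (68 + 70 + 76 + 72) gives (2,4) = 74.
Row 2: 50 + 88 + 74 + 62 + ? = 360, so (2,3) = 86.
Column 3 must total 360; the given cells sum to 312, so (5,3) = 48.
From column 4, 360 − (80 + 74 + 58 + 52) gives (5,4) = 96.

66 54 92 80 68 / 50 88 86 74 62 / 94 82 70 58 56 / 78 76 64 52 90 / 72 60 48 96 84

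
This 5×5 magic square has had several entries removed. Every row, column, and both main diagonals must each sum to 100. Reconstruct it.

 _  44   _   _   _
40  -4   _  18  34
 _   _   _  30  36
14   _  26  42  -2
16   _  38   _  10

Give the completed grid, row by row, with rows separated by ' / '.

28 44 0 6 22 / 40 -4 12 18 34 / 2 8 24 30 36 / 14 20 26 42 -2 / 16 32 38 4 10

Row 2: 40 + (-4) + 18 + 34 + ? = 100, so (2,3) = 12.
Row 4 must total 100; the given cells sum to 80, so (4,2) = 20.
Column 5 must total 100; the given cells sum to 78, so (1,5) = 22.
Anti-diagonal needs 100; the known cells sum to 76, so (3,3) = 24.
Column 3 needs 100; the known cells sum to 100, so (1,3) = 0.
Main diagonal: -4 + 24 + 42 + 10 + ? = 100, so (1,1) = 28.
Row 1 needs 100; the known cells sum to 94, so (1,4) = 6.
Column 1 needs 100; the known cells sum to 98, so (3,1) = 2.
Using column 4: 6 + 18 + 30 + 42 + ? → (5,4) = 100 − 96 = 4.
Row 3: 2 + 24 + 30 + 36 + ? = 100, so (3,2) = 8.
From row 5, 100 − (16 + 38 + 4 + 10) gives (5,2) = 32.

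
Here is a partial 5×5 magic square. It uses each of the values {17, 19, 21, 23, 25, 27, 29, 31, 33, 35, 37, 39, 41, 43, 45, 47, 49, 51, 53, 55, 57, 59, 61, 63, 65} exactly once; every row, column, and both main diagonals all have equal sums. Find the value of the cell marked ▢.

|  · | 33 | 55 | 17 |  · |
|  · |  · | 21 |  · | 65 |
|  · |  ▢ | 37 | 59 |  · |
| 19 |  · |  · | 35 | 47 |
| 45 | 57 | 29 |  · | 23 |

25

The 25 entries sum to 1025, so each line sums to 1025/5 = 205.
Row 5 needs 205; the known cells sum to 154, so (5,4) = 51.
The remaining cell in column 3 is (4,3) = 205 − 142 = 63.
The remaining cell in column 4 is (2,4) = 205 − 162 = 43.
Row 4 must total 205; the given cells sum to 164, so (4,2) = 41.
Anti-diagonal needs 205; the known cells sum to 166, so (1,5) = 39.
The remaining cell in row 1 is (1,1) = 205 − 144 = 61.
Column 5 needs 205; the known cells sum to 174, so (3,5) = 31.
The remaining cell in main diagonal is (2,2) = 205 − 156 = 49.
From row 2, 205 − (49 + 21 + 43 + 65) gives (2,1) = 27.
From column 1, 205 − (61 + 27 + 19 + 45) gives (3,1) = 53.
Column 2 needs 205; the known cells sum to 180, so (3,2) = 25.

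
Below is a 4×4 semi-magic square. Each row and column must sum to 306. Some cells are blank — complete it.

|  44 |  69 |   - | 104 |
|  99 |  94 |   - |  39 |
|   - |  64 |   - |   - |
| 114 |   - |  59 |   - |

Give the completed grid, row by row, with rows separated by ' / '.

Row 1 needs 306; the known cells sum to 217, so (1,3) = 89.
Using row 2: 99 + 94 + 39 + ? → (2,3) = 306 − 232 = 74.
Column 1: 44 + 99 + 114 + ? = 306, so (3,1) = 49.
From column 2, 306 − (69 + 94 + 64) gives (4,2) = 79.
The remaining cell in column 3 is (3,3) = 306 − 222 = 84.
Row 3: 49 + 64 + 84 + ? = 306, so (3,4) = 109.
Row 4: 114 + 79 + 59 + ? = 306, so (4,4) = 54.

44 69 89 104 / 99 94 74 39 / 49 64 84 109 / 114 79 59 54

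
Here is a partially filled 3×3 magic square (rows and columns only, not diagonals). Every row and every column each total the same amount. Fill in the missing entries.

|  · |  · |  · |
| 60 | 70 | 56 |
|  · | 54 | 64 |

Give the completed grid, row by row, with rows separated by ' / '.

Row 2 is already complete: 60 + 70 + 56 = 186, so that is the magic constant.
Using row 3: 54 + 64 + ? → (3,1) = 186 − 118 = 68.
Column 1 needs 186; the known cells sum to 128, so (1,1) = 58.
Column 2 needs 186; the known cells sum to 124, so (1,2) = 62.
The remaining cell in column 3 is (1,3) = 186 − 120 = 66.

58 62 66 / 60 70 56 / 68 54 64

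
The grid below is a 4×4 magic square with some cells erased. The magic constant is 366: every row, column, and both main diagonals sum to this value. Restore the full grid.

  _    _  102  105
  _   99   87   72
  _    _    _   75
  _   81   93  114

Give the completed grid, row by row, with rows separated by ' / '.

69 90 102 105 / 108 99 87 72 / 111 96 84 75 / 78 81 93 114

From row 2, 366 − (99 + 87 + 72) gives (2,1) = 108.
Using row 4: 81 + 93 + 114 + ? → (4,1) = 366 − 288 = 78.
The remaining cell in column 3 is (3,3) = 366 − 282 = 84.
Main diagonal needs 366; the known cells sum to 297, so (1,1) = 69.
Anti-diagonal needs 366; the known cells sum to 270, so (3,2) = 96.
Row 1: 69 + 102 + 105 + ? = 366, so (1,2) = 90.
The remaining cell in row 3 is (3,1) = 366 − 255 = 111.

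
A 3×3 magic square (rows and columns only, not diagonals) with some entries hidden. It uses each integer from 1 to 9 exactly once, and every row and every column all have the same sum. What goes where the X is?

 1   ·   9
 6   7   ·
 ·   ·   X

The entries are 1 through 9, which sum to 45, so each line sums to 45/3 = 15.
Row 1 must total 15; the given cells sum to 10, so (1,2) = 5.
Using row 2: 6 + 7 + ? → (2,3) = 15 − 13 = 2.
Column 1: 1 + 6 + ? = 15, so (3,1) = 8.
From column 2, 15 − (5 + 7) gives (3,2) = 3.
The remaining cell in column 3 is (3,3) = 15 − 11 = 4.

4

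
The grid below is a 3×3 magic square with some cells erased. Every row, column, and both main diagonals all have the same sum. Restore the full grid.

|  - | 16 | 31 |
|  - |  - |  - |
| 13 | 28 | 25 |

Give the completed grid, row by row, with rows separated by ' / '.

19 16 31 / 34 22 10 / 13 28 25

Row 3 is already complete: 13 + 28 + 25 = 66, so that is the magic constant.
From row 1, 66 − (16 + 31) gives (1,1) = 19.
The remaining cell in column 1 is (2,1) = 66 − 32 = 34.
Column 2 needs 66; the known cells sum to 44, so (2,2) = 22.
From column 3, 66 − (31 + 25) gives (2,3) = 10.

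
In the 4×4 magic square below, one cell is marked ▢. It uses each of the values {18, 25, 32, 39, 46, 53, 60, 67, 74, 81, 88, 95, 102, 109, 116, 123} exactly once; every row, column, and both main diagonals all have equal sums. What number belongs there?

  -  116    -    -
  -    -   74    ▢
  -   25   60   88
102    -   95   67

The 16 entries sum to 1128, so each line sums to 1128/4 = 282.
The remaining cell in row 3 is (3,1) = 282 − 173 = 109.
Row 4 needs 282; the known cells sum to 264, so (4,2) = 18.
Using column 2: 116 + 25 + 18 + ? → (2,2) = 282 − 159 = 123.
From column 3, 282 − (74 + 60 + 95) gives (1,3) = 53.
Main diagonal must total 282; the given cells sum to 250, so (1,1) = 32.
Anti-diagonal must total 282; the given cells sum to 201, so (1,4) = 81.
Column 1 must total 282; the given cells sum to 243, so (2,1) = 39.
Column 4 must total 282; the given cells sum to 236, so (2,4) = 46.

46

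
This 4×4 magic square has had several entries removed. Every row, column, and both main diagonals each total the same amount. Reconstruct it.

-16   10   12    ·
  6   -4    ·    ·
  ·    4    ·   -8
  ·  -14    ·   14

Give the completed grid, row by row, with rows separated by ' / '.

-16 10 12 -10 / 6 -4 -6 0 / -2 4 2 -8 / 8 -14 -12 14

Column 2 is already complete: 10 + -4 + 4 + -14 = -4, so that is the magic constant.
Row 1 needs -4; the known cells sum to 6, so (1,4) = -10.
Column 4 needs -4; the known cells sum to -4, so (2,4) = 0.
Using main diagonal: -16 + (-4) + 14 + ? → (3,3) = -4 − (-6) = 2.
Row 2 must total -4; the given cells sum to 2, so (2,3) = -6.
The remaining cell in row 3 is (3,1) = -4 − (-2) = -2.
Column 1 needs -4; the known cells sum to -12, so (4,1) = 8.
Using column 3: 12 + (-6) + 2 + ? → (4,3) = -4 − 8 = -12.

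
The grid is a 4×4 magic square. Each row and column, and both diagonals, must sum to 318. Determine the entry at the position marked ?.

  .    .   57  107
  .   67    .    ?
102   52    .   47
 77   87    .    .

72

Using row 3: 102 + 52 + 47 + ? → (3,3) = 318 − 201 = 117.
Column 2: 67 + 52 + 87 + ? = 318, so (1,2) = 112.
Anti-diagonal must total 318; the given cells sum to 236, so (2,3) = 82.
Row 1 must total 318; the given cells sum to 276, so (1,1) = 42.
Column 1 needs 318; the known cells sum to 221, so (2,1) = 97.
The remaining cell in column 3 is (4,3) = 318 − 256 = 62.
From main diagonal, 318 − (42 + 67 + 117) gives (4,4) = 92.
Using row 2: 97 + 67 + 82 + ? → (2,4) = 318 − 246 = 72.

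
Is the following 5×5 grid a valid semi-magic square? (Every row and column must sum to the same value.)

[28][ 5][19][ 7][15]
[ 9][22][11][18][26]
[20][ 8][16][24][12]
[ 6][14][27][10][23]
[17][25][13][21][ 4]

Row 1: 28 + 5 + 19 + 7 + 15 = 74.
Row 2: 9 + 22 + 11 + 18 + 26 = 86.
Row 3: 20 + 8 + 16 + 24 + 12 = 80.
Row 4: 6 + 14 + 27 + 10 + 23 = 80.
Row 5: 17 + 25 + 13 + 21 + 4 = 80.
Column 1: 28 + 9 + 20 + 6 + 17 = 80.
Column 2: 5 + 22 + 8 + 14 + 25 = 74.
Column 3: 19 + 11 + 16 + 27 + 13 = 86.
Column 4: 7 + 18 + 24 + 10 + 21 = 80.
Column 5: 15 + 26 + 12 + 23 + 4 = 80.

No — row 5 sums to 80 but column 3 sums to 86.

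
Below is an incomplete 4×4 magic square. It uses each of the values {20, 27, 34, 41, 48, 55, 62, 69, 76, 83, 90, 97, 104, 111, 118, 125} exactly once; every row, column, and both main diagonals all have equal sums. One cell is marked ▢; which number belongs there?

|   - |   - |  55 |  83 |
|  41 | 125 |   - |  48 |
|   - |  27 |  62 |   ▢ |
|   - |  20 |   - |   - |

90

The 16 entries sum to 1160, so each line sums to 1160/4 = 290.
The remaining cell in row 2 is (2,3) = 290 − 214 = 76.
Column 2 needs 290; the known cells sum to 172, so (1,2) = 118.
Column 3 must total 290; the given cells sum to 193, so (4,3) = 97.
Anti-diagonal: 83 + 76 + 27 + ? = 290, so (4,1) = 104.
Row 1: 118 + 55 + 83 + ? = 290, so (1,1) = 34.
Using row 4: 104 + 20 + 97 + ? → (4,4) = 290 − 221 = 69.
From column 1, 290 − (34 + 41 + 104) gives (3,1) = 111.
Column 4: 83 + 48 + 69 + ? = 290, so (3,4) = 90.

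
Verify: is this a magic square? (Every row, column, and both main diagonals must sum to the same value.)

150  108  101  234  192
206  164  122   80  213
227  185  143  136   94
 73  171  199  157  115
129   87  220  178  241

Row 1: 150 + 108 + 101 + 234 + 192 = 785.
Row 2: 206 + 164 + 122 + 80 + 213 = 785.
Row 3: 227 + 185 + 143 + 136 + 94 = 785.
Row 4: 73 + 171 + 199 + 157 + 115 = 715.
Row 5: 129 + 87 + 220 + 178 + 241 = 855.
Column 1: 150 + 206 + 227 + 73 + 129 = 785.
Column 2: 108 + 164 + 185 + 171 + 87 = 715.
Column 3: 101 + 122 + 143 + 199 + 220 = 785.
Column 4: 234 + 80 + 136 + 157 + 178 = 785.
Column 5: 192 + 213 + 94 + 115 + 241 = 855.
Main diagonal: 150 + 164 + 143 + 157 + 241 = 855.
Anti-diagonal: 192 + 80 + 143 + 171 + 129 = 715.

No — row 5 sums to 855 but row 4 sums to 715.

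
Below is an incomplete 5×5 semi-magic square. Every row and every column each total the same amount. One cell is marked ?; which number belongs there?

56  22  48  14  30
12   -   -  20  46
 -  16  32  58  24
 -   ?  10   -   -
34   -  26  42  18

44

Row 1 is complete and sums to 170; that is the magic constant.
Row 3 needs 170; the known cells sum to 130, so (3,1) = 40.
From row 5, 170 − (34 + 26 + 42 + 18) gives (5,2) = 50.
Using column 1: 56 + 12 + 40 + 34 + ? → (4,1) = 170 − 142 = 28.
Column 3: 48 + 32 + 10 + 26 + ? = 170, so (2,3) = 54.
Column 4: 14 + 20 + 58 + 42 + ? = 170, so (4,4) = 36.
Column 5: 30 + 46 + 24 + 18 + ? = 170, so (4,5) = 52.
Using row 2: 12 + 54 + 20 + 46 + ? → (2,2) = 170 − 132 = 38.
Row 4: 28 + 10 + 36 + 52 + ? = 170, so (4,2) = 44.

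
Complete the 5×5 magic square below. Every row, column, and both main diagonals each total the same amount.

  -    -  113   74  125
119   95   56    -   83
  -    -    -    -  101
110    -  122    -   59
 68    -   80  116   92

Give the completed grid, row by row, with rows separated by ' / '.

86 62 113 74 125 / 119 95 56 107 83 / 77 128 89 65 101 / 110 71 122 98 59 / 68 104 80 116 92

Column 5 is already complete: 125 + 83 + 101 + 59 + 92 = 460, so that is the magic constant.
Row 2: 119 + 95 + 56 + 83 + ? = 460, so (2,4) = 107.
Row 5 must total 460; the given cells sum to 356, so (5,2) = 104.
Using column 3: 113 + 56 + 122 + 80 + ? → (3,3) = 460 − 371 = 89.
The remaining cell in anti-diagonal is (4,2) = 460 − 389 = 71.
The remaining cell in row 4 is (4,4) = 460 − 362 = 98.
Column 4 must total 460; the given cells sum to 395, so (3,4) = 65.
Main diagonal: 95 + 89 + 98 + 92 + ? = 460, so (1,1) = 86.
Row 1 must total 460; the given cells sum to 398, so (1,2) = 62.
From column 1, 460 − (86 + 119 + 110 + 68) gives (3,1) = 77.
Column 2: 62 + 95 + 71 + 104 + ? = 460, so (3,2) = 128.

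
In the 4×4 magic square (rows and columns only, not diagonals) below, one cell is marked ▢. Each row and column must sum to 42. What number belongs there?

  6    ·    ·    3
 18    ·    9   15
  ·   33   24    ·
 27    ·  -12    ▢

Using row 2: 18 + 9 + 15 + ? → (2,2) = 42 − 42 = 0.
The remaining cell in column 1 is (3,1) = 42 − 51 = -9.
Using column 3: 9 + 24 + (-12) + ? → (1,3) = 42 − 21 = 21.
Row 1 needs 42; the known cells sum to 30, so (1,2) = 12.
Row 3: -9 + 33 + 24 + ? = 42, so (3,4) = -6.
Column 2 needs 42; the known cells sum to 45, so (4,2) = -3.
The remaining cell in column 4 is (4,4) = 42 − 12 = 30.

30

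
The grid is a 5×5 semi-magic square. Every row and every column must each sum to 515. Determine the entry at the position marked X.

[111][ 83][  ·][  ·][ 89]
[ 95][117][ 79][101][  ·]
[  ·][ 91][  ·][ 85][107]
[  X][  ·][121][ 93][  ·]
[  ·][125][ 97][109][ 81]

87

Row 2: 95 + 117 + 79 + 101 + ? = 515, so (2,5) = 123.
The remaining cell in row 5 is (5,1) = 515 − 412 = 103.
Using column 2: 83 + 117 + 91 + 125 + ? → (4,2) = 515 − 416 = 99.
From column 4, 515 − (101 + 85 + 93 + 109) gives (1,4) = 127.
Column 5 must total 515; the given cells sum to 400, so (4,5) = 115.
The remaining cell in row 1 is (1,3) = 515 − 410 = 105.
Using row 4: 99 + 121 + 93 + 115 + ? → (4,1) = 515 − 428 = 87.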